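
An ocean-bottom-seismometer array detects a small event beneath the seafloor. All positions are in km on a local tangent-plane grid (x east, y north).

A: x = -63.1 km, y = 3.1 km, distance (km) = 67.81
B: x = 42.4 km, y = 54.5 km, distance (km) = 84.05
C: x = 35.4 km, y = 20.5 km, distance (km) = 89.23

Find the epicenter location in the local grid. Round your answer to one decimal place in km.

(-40.7, 67.1)

Circle about each station: (x + 63.1)² + (y − 3.1)² = 67.81²; (x − 42.4)² + (y − 54.5)² = 84.05²; (x − 35.4)² + (y − 20.5)² = 89.23².
Subtracting pairs of circle equations eliminates x²+y² and gives linear equations (the radical axes):
211.0 x + 102.8 y = -1689.42
197.0 x + 34.8 y = -5681.61
Solving the 2×2 system: x ≈ -40.7, y ≈ 67.1 km.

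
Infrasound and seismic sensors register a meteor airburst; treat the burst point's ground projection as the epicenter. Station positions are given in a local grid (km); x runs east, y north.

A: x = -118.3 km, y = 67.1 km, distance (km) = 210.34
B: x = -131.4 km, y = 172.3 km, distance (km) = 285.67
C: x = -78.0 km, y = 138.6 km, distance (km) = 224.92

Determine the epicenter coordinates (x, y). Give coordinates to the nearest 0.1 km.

Circle about each station: (x + 118.3)² + (y − 67.1)² = 210.34²; (x + 131.4)² + (y − 172.3)² = 285.67²; (x + 78.0)² + (y − 138.6)² = 224.92².
Subtracting the A equation from the B and C equations removes the quadratic terms:
-26.2 x + 210.4 y = -8908.48
80.6 x + 143.0 y = 450.57
Solving the 2×2 system: x ≈ 66.1, y ≈ -34.1 km.

x ≈ 66.1 km, y ≈ -34.1 km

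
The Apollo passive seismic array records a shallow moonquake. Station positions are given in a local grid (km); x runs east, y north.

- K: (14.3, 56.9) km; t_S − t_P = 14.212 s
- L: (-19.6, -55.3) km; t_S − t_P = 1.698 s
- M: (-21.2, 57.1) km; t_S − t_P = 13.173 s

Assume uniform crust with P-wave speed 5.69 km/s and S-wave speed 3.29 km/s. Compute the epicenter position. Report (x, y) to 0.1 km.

(-28.4, -45.4)

Distance from S−P lag: d = Δt · v_P v_S / (v_P − v_S) = Δt · (5.69·3.29)/(5.69−3.29) ≈ 7.8000·Δt.
So d_K = 110.85, d_L = 13.24, d_M = 102.75 km.
Circle about each station: (x − 14.3)² + (y − 56.9)² = 110.85²; (x + 19.6)² + (y + 55.3)² = 13.24²; (x + 21.2)² + (y − 57.1)² = 102.75².
Subtracting pairs of circle equations eliminates x²+y² and gives linear equations (the radical axes):
-67.8 x − 224.4 y = 12112.57
-71.0 x + 0.4 y = 1997.91
Solving the 2×2 system: x ≈ -28.4, y ≈ -45.4 km.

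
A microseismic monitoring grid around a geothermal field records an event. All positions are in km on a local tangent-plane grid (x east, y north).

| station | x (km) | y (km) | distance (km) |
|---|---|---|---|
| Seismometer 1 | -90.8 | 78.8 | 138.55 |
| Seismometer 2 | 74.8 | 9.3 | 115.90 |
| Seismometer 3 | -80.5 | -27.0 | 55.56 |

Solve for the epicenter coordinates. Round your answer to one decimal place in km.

x ≈ -27.8 km, y ≈ -44.6 km

Circle about each station: (x + 90.8)² + (y − 78.8)² = 138.55²; (x − 74.8)² + (y − 9.3)² = 115.90²; (x + 80.5)² + (y + 27.0)² = 55.56².
Subtracting the Seismometer 1 equation from the Seismometer 2 and Seismometer 3 equations removes the quadratic terms:
331.2 x − 139.0 y = -3009.26
20.6 x − 211.6 y = 8864.36
Solving the 2×2 system: x ≈ -27.8, y ≈ -44.6 km.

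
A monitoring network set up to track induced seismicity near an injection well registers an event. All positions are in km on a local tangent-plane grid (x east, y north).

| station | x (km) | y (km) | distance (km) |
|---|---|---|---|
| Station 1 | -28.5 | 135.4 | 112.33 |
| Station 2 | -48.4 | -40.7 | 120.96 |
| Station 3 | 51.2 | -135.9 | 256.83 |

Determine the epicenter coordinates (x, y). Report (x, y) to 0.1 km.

x ≈ -113.1 km, y ≈ 61.5 km

Circle about each station: (x + 28.5)² + (y − 135.4)² = 112.33²; (x + 48.4)² + (y + 40.7)² = 120.96²; (x − 51.2)² + (y + 135.9)² = 256.83².
Subtracting the Station 1 equation from the Station 2 and Station 3 equations removes the quadratic terms:
-39.8 x − 352.2 y = -17159.65
159.4 x − 542.6 y = -51398.78
Solving the 2×2 system: x ≈ -113.1, y ≈ 61.5 km.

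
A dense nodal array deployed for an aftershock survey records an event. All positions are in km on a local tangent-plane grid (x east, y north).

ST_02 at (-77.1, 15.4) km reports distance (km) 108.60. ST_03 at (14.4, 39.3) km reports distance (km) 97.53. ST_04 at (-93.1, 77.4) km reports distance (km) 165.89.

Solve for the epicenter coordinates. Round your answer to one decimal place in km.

x ≈ 3.3 km, y ≈ -57.6 km

Circle about each station: (x + 77.1)² + (y − 15.4)² = 108.60²; (x − 14.4)² + (y − 39.3)² = 97.53²; (x + 93.1)² + (y − 77.4)² = 165.89².
Subtracting pairs of circle equations eliminates x²+y² and gives linear equations (the radical axes):
183.0 x + 47.8 y = -2147.86
-32.0 x + 124.0 y = -7248.73
Solving the 2×2 system: x ≈ 3.3, y ≈ -57.6 km.
Check against ST_02 (with the unrounded x, y): √((x + 77.1)²+(y − 15.4)²) = 108.61 ≈ 108.60 km. ✓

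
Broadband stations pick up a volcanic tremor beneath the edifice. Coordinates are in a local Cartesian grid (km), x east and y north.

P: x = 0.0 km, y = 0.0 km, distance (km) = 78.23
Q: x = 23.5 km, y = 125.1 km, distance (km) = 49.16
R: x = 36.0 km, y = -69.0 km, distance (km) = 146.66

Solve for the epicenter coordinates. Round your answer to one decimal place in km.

16.8 km east, 76.4 km north

Circle about each station: x² + y² = 78.23²; (x − 23.5)² + (y − 125.1)² = 49.16²; (x − 36.0)² + (y + 69.0)² = 146.66².
Subtracting pairs of circle equations eliminates x²+y² and gives linear equations (the radical axes):
47.0 x + 250.2 y = 19905.49
72.0 x − 138.0 y = -9332.22
Solving the 2×2 system: x ≈ 16.8, y ≈ 76.4 km.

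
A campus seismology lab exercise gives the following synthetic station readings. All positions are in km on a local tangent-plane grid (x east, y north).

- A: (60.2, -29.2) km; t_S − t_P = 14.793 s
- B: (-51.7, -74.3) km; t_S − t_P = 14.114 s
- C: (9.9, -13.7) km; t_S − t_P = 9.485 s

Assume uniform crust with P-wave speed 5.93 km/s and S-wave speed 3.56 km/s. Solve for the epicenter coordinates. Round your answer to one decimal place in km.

Distance from S−P lag: d = Δt · v_P v_S / (v_P − v_S) = Δt · (5.93·3.56)/(5.93−3.56) ≈ 8.9075·Δt.
So d_A = 131.77, d_B = 125.72, d_C = 84.49 km.
Circle about each station: (x − 60.2)² + (y + 29.2)² = 131.77²; (x + 51.7)² + (y + 74.3)² = 125.72²; (x − 9.9)² + (y + 13.7)² = 84.49².
Subtracting pairs of circle equations eliminates x²+y² and gives linear equations (the radical axes):
-223.8 x − 90.2 y = 5274.51
-100.6 x + 31.0 y = 6033.79
Solving the 2×2 system: x ≈ -44.2, y ≈ 51.2 km.

x ≈ -44.2 km, y ≈ 51.2 km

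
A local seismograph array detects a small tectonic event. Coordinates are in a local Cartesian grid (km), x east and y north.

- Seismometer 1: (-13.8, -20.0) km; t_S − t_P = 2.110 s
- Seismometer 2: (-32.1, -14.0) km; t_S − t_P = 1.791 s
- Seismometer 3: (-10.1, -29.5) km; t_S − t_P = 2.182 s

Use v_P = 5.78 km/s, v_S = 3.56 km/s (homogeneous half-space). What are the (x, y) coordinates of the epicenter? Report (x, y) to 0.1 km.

(-30.3, -30.5)

Distance from S−P lag: d = Δt · v_P v_S / (v_P − v_S) = Δt · (5.78·3.56)/(5.78−3.56) ≈ 9.2688·Δt.
So d_Seismometer 1 = 19.56, d_Seismometer 2 = 16.60, d_Seismometer 3 = 20.22 km.
Circle about each station: (x + 13.8)² + (y + 20.0)² = 19.56²; (x + 32.1)² + (y + 14.0)² = 16.60²; (x + 10.1)² + (y + 29.5)² = 20.22².
Subtracting pairs of circle equations eliminates x²+y² and gives linear equations (the radical axes):
-36.6 x + 12.0 y = 743.00
7.4 x − 19.0 y = 355.57
Solving the 2×2 system: x ≈ -30.3, y ≈ -30.5 km.
Check against Seismometer 1 (with the unrounded x, y): √((x + 13.8)²+(y + 20.0)²) = 19.57 ≈ 19.56 km. ✓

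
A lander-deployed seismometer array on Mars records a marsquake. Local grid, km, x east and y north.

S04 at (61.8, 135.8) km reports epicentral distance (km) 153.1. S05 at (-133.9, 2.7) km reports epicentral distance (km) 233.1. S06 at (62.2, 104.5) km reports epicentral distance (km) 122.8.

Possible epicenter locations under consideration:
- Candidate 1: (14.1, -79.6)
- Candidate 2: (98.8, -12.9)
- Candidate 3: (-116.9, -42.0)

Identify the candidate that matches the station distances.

For each candidate, compare |candidate − station| to the reported distance:
Candidate 1: residuals S04 67.5, S05 63.8, S06 67.5 → max 67.5 km
Candidate 2: residuals S04 0.1, S05 0.1, S06 0.2 → max 0.2 km
Candidate 3: residuals S04 99.0, S05 185.3, S06 108.6 → max 185.3 km
Only Candidate 2 has all residuals ≈ 0.

Candidate 2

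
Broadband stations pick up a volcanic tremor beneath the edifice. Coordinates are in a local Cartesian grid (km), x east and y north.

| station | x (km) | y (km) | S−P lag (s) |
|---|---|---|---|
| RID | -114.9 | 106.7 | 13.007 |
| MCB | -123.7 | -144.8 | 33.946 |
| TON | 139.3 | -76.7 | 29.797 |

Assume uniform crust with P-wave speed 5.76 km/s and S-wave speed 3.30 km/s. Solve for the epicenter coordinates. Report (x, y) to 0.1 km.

x ≈ -15.2 km, y ≈ 94.0 km

Distance from S−P lag: d = Δt · v_P v_S / (v_P − v_S) = Δt · (5.76·3.30)/(5.76−3.30) ≈ 7.7268·Δt.
So d_RID = 100.50, d_MCB = 262.29, d_TON = 230.24 km.
Circle about each station: (x + 114.9)² + (y − 106.7)² = 100.50²; (x + 123.7)² + (y + 144.8)² = 262.29²; (x − 139.3)² + (y + 76.7)² = 230.24².
Subtracting pairs of circle equations eliminates x²+y² and gives linear equations (the radical axes):
-17.6 x − 503.0 y = -47013.96
508.4 x − 366.8 y = -42209.73
Solving the 2×2 system: x ≈ -15.2, y ≈ 94.0 km.
Check against RID (with the unrounded x, y): √((x + 114.9)²+(y − 106.7)²) = 100.50 ≈ 100.50 km. ✓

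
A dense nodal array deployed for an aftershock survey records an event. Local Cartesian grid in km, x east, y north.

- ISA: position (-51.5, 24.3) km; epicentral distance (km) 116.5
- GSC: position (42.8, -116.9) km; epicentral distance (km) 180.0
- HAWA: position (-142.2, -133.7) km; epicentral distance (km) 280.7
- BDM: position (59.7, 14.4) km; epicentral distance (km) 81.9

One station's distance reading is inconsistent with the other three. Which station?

Solve using three stations at a time. Using ISA, GSC, HAWA (subtract circle equations pairwise → linear system) gives (x, y) ≈ (58.6, 62.4).
Distances from that point to each station vs reported:
  ISA: calculated 116.6 vs reported 116.5 → residual 0.1 km
  GSC: calculated 180.0 vs reported 180.0 → residual 0.0 km
  HAWA: calculated 280.7 vs reported 280.7 → residual 0.0 km
  BDM: calculated 48.0 vs reported 81.9 → residual 33.9 km
ISA, GSC, HAWA are mutually consistent (residuals ≈ 0); BDM is off by 33.9 km.

BDM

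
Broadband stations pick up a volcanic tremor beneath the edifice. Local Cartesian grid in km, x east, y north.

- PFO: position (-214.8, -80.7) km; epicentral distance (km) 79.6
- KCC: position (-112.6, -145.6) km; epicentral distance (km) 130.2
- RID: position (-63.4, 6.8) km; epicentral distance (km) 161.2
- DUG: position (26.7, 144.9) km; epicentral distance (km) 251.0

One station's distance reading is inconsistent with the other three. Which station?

Solve using three stations at a time. Using PFO, KCC, DUG (subtract circle equations pairwise → linear system) gives (x, y) ≈ (-159.0, -24.0).
Distances from that point to each station vs reported:
  PFO: calculated 79.6 vs reported 79.6 → residual 0.0 km
  KCC: calculated 130.2 vs reported 130.2 → residual 0.0 km
  RID: calculated 100.4 vs reported 161.2 → residual 60.8 km
  DUG: calculated 251.0 vs reported 251.0 → residual 0.0 km
PFO, KCC, DUG are mutually consistent (residuals ≈ 0); RID is off by 60.8 km.

RID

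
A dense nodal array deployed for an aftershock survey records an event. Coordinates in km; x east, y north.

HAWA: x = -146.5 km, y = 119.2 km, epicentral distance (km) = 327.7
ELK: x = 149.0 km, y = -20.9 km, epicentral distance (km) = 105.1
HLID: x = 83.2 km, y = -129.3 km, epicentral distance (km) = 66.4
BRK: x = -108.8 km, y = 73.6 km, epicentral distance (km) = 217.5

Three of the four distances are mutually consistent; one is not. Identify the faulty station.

HAWA

Solve using three stations at a time. Using ELK, HLID, BRK (subtract circle equations pairwise → linear system) gives (x, y) ≈ (55.5, -68.9).
Distances from that point to each station vs reported:
  HAWA: calculated 276.0 vs reported 327.7 → residual 51.7 km
  ELK: calculated 105.1 vs reported 105.1 → residual 0.0 km
  HLID: calculated 66.4 vs reported 66.4 → residual 0.0 km
  BRK: calculated 217.5 vs reported 217.5 → residual 0.0 km
ELK, HLID, BRK are mutually consistent (residuals ≈ 0); HAWA is off by 51.7 km.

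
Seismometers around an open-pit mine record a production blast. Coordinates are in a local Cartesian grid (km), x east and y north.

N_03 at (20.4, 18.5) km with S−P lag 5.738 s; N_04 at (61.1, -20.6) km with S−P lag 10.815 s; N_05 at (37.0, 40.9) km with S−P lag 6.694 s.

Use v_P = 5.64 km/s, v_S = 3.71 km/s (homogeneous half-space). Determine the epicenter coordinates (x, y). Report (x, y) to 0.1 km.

Distance from S−P lag: d = Δt · v_P v_S / (v_P − v_S) = Δt · (5.64·3.71)/(5.64−3.71) ≈ 10.8417·Δt.
So d_N_03 = 62.21, d_N_04 = 117.25, d_N_05 = 72.57 km.
Circle about each station: (x − 20.4)² + (y − 18.5)² = 62.21²; (x − 61.1)² + (y + 20.6)² = 117.25²; (x − 37.0)² + (y − 40.9)² = 72.57².
Subtracting the N_03 equation from the N_04 and N_05 equations removes the quadratic terms:
81.4 x − 78.2 y = -6478.32
33.2 x + 44.8 y = 887.08
Solving the 2×2 system: x ≈ -35.4, y ≈ 46.0 km.

(-35.4, 46.0)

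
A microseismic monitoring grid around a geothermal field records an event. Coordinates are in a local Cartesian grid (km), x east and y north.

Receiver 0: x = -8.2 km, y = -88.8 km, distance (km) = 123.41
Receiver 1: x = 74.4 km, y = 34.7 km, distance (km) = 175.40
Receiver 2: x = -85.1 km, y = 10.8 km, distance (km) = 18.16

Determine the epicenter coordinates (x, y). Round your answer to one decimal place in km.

Circle about each station: (x + 8.2)² + (y + 88.8)² = 123.41²; (x − 74.4)² + (y − 34.7)² = 175.40²; (x + 85.1)² + (y − 10.8)² = 18.16².
Subtracting pairs of circle equations eliminates x²+y² and gives linear equations (the radical axes):
165.2 x + 247.0 y = -16748.36
-153.8 x + 199.2 y = 14306.21
Solving the 2×2 system: x ≈ -96.9, y ≈ -3.0 km.

-96.9 km east, -3.0 km north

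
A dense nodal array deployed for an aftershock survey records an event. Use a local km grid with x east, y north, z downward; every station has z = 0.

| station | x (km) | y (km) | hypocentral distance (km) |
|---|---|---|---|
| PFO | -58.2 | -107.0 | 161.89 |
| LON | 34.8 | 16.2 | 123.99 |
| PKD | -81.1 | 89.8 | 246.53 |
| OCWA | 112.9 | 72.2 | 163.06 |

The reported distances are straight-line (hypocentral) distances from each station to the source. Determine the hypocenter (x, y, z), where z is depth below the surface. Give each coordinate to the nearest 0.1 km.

x ≈ 89.6 km, y ≈ -77.9 km, depth ≈ 59.3 km

Each station gives a sphere (x−x_i)² + (y−y_i)² + z² = d_i² (stations at z=0).
Subtracting the PFO sphere from LON and PKD: z² cancels, leaving linear equations in x and y:
186.0 x + 246.4 y = -2527.91
-45.8 x + 393.6 y = -34763.66
Solving: x ≈ 89.601, y ≈ -77.896 km (keep extra digits for the depth step; rounded: 89.6, -77.9).
Then from the PFO sphere: z² = 161.89² − (x + 58.2)² − (y + 107.0)² with x = 89.601, y = -77.896, so z ≈ 59.298 ≈ 59.3 km.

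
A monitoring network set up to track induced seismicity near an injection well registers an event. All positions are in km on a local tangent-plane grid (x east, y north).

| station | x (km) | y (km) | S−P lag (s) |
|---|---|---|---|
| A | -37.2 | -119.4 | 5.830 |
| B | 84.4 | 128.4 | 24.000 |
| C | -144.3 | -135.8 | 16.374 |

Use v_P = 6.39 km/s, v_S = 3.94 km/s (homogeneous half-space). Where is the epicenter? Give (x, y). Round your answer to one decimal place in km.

x ≈ 22.0 km, y ≈ -110.2 km

Distance from S−P lag: d = Δt · v_P v_S / (v_P − v_S) = Δt · (6.39·3.94)/(6.39−3.94) ≈ 10.2762·Δt.
So d_A = 59.91, d_B = 246.63, d_C = 168.26 km.
Circle about each station: (x + 37.2)² + (y + 119.4)² = 59.91²; (x − 84.4)² + (y − 128.4)² = 246.63²; (x + 144.3)² + (y + 135.8)² = 168.26².
Subtracting the A equation from the B and C equations removes the quadratic terms:
243.2 x + 495.6 y = -49267.43
-214.2 x − 32.8 y = -1098.29
Solving the 2×2 system: x ≈ 22.0, y ≈ -110.2 km.
Check against A (with the unrounded x, y): √((x + 37.2)²+(y + 119.4)²) = 59.91 ≈ 59.91 km. ✓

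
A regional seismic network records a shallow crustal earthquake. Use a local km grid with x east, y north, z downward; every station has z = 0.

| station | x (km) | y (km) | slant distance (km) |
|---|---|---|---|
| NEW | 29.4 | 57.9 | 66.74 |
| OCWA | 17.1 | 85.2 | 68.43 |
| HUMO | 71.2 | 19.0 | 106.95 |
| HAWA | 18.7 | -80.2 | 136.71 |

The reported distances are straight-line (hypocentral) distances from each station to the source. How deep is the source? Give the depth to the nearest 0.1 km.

31.8 km

Each station gives a sphere (x−x_i)² + (y−y_i)² + z² = d_i² (stations at z=0).
Subtracting the NEW sphere from OCWA and HUMO: z² cancels, leaving linear equations in x and y:
-24.6 x + 54.6 y = 3106.24
83.6 x − 77.8 y = -5770.40
Solving: x ≈ -27.690, y ≈ 44.415 km (keep extra digits for the depth step; rounded: -27.7, 44.4).
Then from the NEW sphere: z² = 66.74² − (x − 29.4)² − (y − 57.9)² with x = -27.690, y = 44.415, so z ≈ 31.829 ≈ 31.8 km.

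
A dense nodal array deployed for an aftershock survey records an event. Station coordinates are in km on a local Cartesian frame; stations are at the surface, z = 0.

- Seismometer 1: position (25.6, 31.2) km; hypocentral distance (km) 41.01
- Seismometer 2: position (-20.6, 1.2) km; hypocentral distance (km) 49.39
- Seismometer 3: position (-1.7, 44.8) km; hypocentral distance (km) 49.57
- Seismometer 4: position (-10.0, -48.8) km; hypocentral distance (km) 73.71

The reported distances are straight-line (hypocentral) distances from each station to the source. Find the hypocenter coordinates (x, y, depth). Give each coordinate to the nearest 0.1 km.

(13.3, 12.2, 34.2)

Each station gives a sphere (x−x_i)² + (y−y_i)² + z² = d_i² (stations at z=0).
Subtracting the Seismometer 1 sphere from Seismometer 2 and Seismometer 3: z² cancels, leaving linear equations in x and y:
-92.4 x − 60.0 y = -1960.55
-54.6 x + 27.2 y = -394.23
Solving: x ≈ 13.297, y ≈ 12.198 km (keep extra digits for the depth step; rounded: 13.3, 12.2).
Then from the Seismometer 1 sphere: z² = 41.01² − (x − 25.6)² − (y − 31.2)² with x = 13.297, y = 12.198, so z ≈ 34.196 ≈ 34.2 km.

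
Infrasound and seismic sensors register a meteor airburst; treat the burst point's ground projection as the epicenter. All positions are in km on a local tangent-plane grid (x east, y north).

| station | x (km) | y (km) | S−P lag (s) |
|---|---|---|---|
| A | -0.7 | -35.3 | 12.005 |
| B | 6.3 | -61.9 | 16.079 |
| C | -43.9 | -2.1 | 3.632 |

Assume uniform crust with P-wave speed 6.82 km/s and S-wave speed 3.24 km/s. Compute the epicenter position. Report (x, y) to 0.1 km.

-50.9 km east, 19.2 km north

Distance from S−P lag: d = Δt · v_P v_S / (v_P − v_S) = Δt · (6.82·3.24)/(6.82−3.24) ≈ 6.1723·Δt.
So d_A = 74.10, d_B = 99.24, d_C = 22.42 km.
Circle about each station: (x + 0.7)² + (y + 35.3)² = 74.10²; (x − 6.3)² + (y + 61.9)² = 99.24²; (x + 43.9)² + (y + 2.1)² = 22.42².
Subtracting the A equation from the B and C equations removes the quadratic terms:
14.0 x − 53.2 y = -1733.05
-86.4 x + 66.4 y = 5673.19
Solving the 2×2 system: x ≈ -50.9, y ≈ 19.2 km.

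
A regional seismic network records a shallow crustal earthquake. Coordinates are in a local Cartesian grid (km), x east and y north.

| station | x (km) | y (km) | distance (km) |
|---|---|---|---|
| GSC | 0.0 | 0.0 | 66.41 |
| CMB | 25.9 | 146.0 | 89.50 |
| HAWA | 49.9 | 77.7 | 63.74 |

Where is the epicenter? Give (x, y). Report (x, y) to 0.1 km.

-12.6 km east, 65.2 km north

Circle about each station: x² + y² = 66.41²; (x − 25.9)² + (y − 146.0)² = 89.50²; (x − 49.9)² + (y − 77.7)² = 63.74².
Subtracting the GSC equation from the CMB and HAWA equations removes the quadratic terms:
51.8 x + 292.0 y = 18386.85
99.8 x + 155.4 y = 8874.80
Solving the 2×2 system: x ≈ -12.6, y ≈ 65.2 km.
Check against GSC (with the unrounded x, y): √(x²+y²) = 66.41 ≈ 66.41 km. ✓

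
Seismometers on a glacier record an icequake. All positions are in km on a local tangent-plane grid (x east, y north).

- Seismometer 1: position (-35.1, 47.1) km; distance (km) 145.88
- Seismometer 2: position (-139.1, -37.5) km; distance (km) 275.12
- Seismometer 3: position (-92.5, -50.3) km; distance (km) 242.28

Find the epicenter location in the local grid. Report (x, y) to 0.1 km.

Circle about each station: (x + 35.1)² + (y − 47.1)² = 145.88²; (x + 139.1)² + (y + 37.5)² = 275.12²; (x + 92.5)² + (y + 50.3)² = 242.28².
Subtracting the Seismometer 1 equation from the Seismometer 2 and Seismometer 3 equations removes the quadratic terms:
-208.0 x − 169.2 y = -37105.40
-114.8 x − 194.8 y = -29782.70
Solving the 2×2 system: x ≈ 103.8, y ≈ 91.7 km.
Check against Seismometer 1 (with the unrounded x, y): √((x + 35.1)²+(y − 47.1)²) = 145.86 ≈ 145.88 km. ✓

(103.8, 91.7)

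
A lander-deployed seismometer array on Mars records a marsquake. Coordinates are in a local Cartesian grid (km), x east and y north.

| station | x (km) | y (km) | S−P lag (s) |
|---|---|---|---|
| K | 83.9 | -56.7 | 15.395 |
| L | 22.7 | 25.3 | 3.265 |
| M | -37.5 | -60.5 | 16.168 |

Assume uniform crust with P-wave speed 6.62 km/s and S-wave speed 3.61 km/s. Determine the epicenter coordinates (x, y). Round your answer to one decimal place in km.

26.1 km east, 51.0 km north

Distance from S−P lag: d = Δt · v_P v_S / (v_P − v_S) = Δt · (6.62·3.61)/(6.62−3.61) ≈ 7.9396·Δt.
So d_K = 122.23, d_L = 25.92, d_M = 128.37 km.
Circle about each station: (x − 83.9)² + (y + 56.7)² = 122.23²; (x − 22.7)² + (y − 25.3)² = 25.92²; (x + 37.5)² + (y + 60.5)² = 128.37².
Subtracting pairs of circle equations eliminates x²+y² and gives linear equations (the radical axes):
-122.4 x + 164.0 y = 5169.61
-242.8 x − 7.6 y = -6726.28
Solving the 2×2 system: x ≈ 26.1, y ≈ 51.0 km.
Check against K (with the unrounded x, y): √((x − 83.9)²+(y + 56.7)²) = 122.23 ≈ 122.23 km. ✓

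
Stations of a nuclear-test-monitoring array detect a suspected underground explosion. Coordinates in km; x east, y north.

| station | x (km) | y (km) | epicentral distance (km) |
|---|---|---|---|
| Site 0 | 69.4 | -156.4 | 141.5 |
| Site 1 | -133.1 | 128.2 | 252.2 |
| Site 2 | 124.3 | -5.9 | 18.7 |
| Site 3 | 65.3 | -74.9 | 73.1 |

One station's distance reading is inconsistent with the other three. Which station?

Solve using three stations at a time. Using Site 0, Site 2, Site 3 (subtract circle equations pairwise → linear system) gives (x, y) ≈ (116.9, -23.1).
Distances from that point to each station vs reported:
  Site 0: calculated 141.5 vs reported 141.5 → residual 0.0 km
  Site 1: calculated 292.2 vs reported 252.2 → residual 40.0 km
  Site 2: calculated 18.7 vs reported 18.7 → residual 0.0 km
  Site 3: calculated 73.1 vs reported 73.1 → residual 0.0 km
Site 0, Site 2, Site 3 are mutually consistent (residuals ≈ 0); Site 1 is off by 40.0 km.

Site 1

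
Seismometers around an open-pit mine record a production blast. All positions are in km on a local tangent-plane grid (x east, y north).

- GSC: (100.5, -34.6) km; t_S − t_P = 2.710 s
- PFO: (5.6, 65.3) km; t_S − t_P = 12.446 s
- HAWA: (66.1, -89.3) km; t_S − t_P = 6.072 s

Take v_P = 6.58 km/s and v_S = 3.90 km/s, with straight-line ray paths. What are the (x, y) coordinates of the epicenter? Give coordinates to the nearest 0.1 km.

(74.7, -31.8)

Distance from S−P lag: d = Δt · v_P v_S / (v_P − v_S) = Δt · (6.58·3.90)/(6.58−3.90) ≈ 9.5754·Δt.
So d_GSC = 25.95, d_PFO = 119.18, d_HAWA = 58.14 km.
Circle about each station: (x − 100.5)² + (y + 34.6)² = 25.95²; (x − 5.6)² + (y − 65.3)² = 119.18²; (x − 66.1)² + (y + 89.3)² = 58.14².
Subtracting the GSC equation from the PFO and HAWA equations removes the quadratic terms:
-189.8 x + 199.8 y = -20532.43
-68.8 x − 109.4 y = -1660.57
Solving the 2×2 system: x ≈ 74.7, y ≈ -31.8 km.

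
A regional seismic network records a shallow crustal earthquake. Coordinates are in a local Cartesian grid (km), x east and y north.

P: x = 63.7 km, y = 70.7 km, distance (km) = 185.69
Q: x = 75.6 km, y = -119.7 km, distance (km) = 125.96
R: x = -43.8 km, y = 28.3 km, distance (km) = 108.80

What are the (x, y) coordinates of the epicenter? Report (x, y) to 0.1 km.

-44.1 km east, -80.5 km north

Circle about each station: (x − 63.7)² + (y − 70.7)² = 185.69²; (x − 75.6)² + (y + 119.7)² = 125.96²; (x + 43.8)² + (y − 28.3)² = 108.80².
Subtracting the P equation from the Q and R equations removes the quadratic terms:
23.8 x − 380.8 y = 29602.12
-215.0 x − 84.8 y = 16306.49
Solving the 2×2 system: x ≈ -44.1, y ≈ -80.5 km.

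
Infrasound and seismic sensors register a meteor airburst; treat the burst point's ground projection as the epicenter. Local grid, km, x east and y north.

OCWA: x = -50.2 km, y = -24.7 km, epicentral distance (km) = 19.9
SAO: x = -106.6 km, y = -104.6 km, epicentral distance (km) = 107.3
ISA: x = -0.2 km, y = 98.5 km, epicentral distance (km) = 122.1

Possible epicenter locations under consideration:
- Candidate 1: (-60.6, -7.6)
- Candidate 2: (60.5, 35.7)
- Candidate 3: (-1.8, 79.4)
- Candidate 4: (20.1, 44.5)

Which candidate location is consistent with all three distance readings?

Candidate 1

For each candidate, compare |candidate − station| to the reported distance:
Candidate 1: residuals OCWA 0.1, SAO 0.1, ISA 0.0 → max 0.1 km
Candidate 2: residuals OCWA 106.2, SAO 110.9, ISA 34.8 → max 110.9 km
Candidate 3: residuals OCWA 94.9, SAO 104.5, ISA 102.9 → max 104.5 km
Candidate 4: residuals OCWA 78.7, SAO 88.4, ISA 64.4 → max 88.4 km
Only Candidate 1 has all residuals ≈ 0.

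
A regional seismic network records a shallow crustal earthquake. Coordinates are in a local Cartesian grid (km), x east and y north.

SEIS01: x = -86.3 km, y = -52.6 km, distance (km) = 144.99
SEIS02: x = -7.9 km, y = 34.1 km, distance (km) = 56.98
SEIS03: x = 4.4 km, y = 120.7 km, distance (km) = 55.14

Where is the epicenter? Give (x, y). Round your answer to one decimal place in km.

Circle about each station: (x + 86.3)² + (y + 52.6)² = 144.99²; (x + 7.9)² + (y − 34.1)² = 56.98²; (x − 4.4)² + (y − 120.7)² = 55.14².
Subtracting pairs of circle equations eliminates x²+y² and gives linear equations (the radical axes):
156.8 x + 173.4 y = 8786.15
181.4 x + 346.6 y = 22355.08
Solving the 2×2 system: x ≈ -36.3, y ≈ 83.5 km.
Check against SEIS01 (with the unrounded x, y): √((x + 86.3)²+(y + 52.6)²) = 144.99 ≈ 144.99 km. ✓

(-36.3, 83.5)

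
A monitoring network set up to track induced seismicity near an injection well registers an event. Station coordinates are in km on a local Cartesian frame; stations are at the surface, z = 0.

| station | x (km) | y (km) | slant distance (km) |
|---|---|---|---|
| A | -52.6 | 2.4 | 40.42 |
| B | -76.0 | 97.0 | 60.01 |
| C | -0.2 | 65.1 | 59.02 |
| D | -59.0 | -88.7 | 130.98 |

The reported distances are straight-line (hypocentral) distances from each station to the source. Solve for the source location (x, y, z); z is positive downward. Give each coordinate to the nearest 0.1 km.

Each station gives a sphere (x−x_i)² + (y−y_i)² + z² = d_i² (stations at z=0).
Subtracting the A sphere from B and C: z² cancels, leaving linear equations in x and y:
-46.8 x + 189.2 y = 10445.06
104.8 x + 125.4 y = -384.05
Solving: x ≈ -53.799, y ≈ 41.899 km (keep extra digits for the depth step; rounded: -53.8, 41.9).
Then from the A sphere: z² = 40.42² − (x + 52.6)² − (y − 2.4)² with x = -53.799, y = 41.899, so z ≈ 8.495 ≈ 8.5 km.

x ≈ -53.8 km, y ≈ 41.9 km, depth ≈ 8.5 km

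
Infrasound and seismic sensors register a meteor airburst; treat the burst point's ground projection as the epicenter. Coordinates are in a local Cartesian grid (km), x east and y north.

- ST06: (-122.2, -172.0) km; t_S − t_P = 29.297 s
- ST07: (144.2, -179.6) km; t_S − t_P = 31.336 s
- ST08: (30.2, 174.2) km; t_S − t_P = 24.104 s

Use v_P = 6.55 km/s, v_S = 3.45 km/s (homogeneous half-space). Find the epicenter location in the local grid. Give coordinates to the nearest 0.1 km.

(3.7, 0.5)

Distance from S−P lag: d = Δt · v_P v_S / (v_P − v_S) = Δt · (6.55·3.45)/(6.55−3.45) ≈ 7.2895·Δt.
So d_ST06 = 213.56, d_ST07 = 228.42, d_ST08 = 175.71 km.
Circle about each station: (x + 122.2)² + (y + 172.0)² = 213.56²; (x − 144.2)² + (y + 179.6)² = 228.42²; (x − 30.2)² + (y − 174.2)² = 175.71².
Subtracting pairs of circle equations eliminates x²+y² and gives linear equations (the radical axes):
532.8 x − 15.2 y = 1965.14
304.8 x + 692.4 y = 1474.71
Solving the 2×2 system: x ≈ 3.7, y ≈ 0.5 km.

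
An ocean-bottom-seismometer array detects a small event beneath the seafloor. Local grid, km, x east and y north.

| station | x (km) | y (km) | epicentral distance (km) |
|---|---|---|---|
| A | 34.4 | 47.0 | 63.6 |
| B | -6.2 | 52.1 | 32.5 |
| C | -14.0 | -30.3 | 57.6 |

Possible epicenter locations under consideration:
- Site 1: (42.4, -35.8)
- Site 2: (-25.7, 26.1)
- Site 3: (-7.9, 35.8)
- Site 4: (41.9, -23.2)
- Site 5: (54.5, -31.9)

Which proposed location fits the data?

For each candidate, compare |candidate − station| to the reported distance:
Site 1: residuals A 19.6, B 67.9, C 0.9 → max 67.9 km
Site 2: residuals A 0.0, B 0.0, C 0.0 → max 0.0 km
Site 3: residuals A 19.8, B 16.1, C 8.8 → max 19.8 km
Site 4: residuals A 7.0, B 56.9, C 1.3 → max 56.9 km
Site 5: residuals A 17.8, B 71.1, C 10.9 → max 71.1 km
Only Site 2 has all residuals ≈ 0.

Site 2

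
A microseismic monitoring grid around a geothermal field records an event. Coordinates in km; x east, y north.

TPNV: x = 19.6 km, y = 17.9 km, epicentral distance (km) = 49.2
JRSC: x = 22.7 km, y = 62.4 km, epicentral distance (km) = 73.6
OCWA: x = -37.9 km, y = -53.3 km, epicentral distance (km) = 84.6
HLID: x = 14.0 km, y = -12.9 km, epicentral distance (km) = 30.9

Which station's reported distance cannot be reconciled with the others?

JRSC

Solve using three stations at a time. Using TPNV, OCWA, HLID (subtract circle equations pairwise → linear system) gives (x, y) ≈ (42.2, -25.9).
Distances from that point to each station vs reported:
  TPNV: calculated 49.3 vs reported 49.2 → residual 0.1 km
  JRSC: calculated 90.4 vs reported 73.6 → residual 16.8 km
  OCWA: calculated 84.7 vs reported 84.6 → residual 0.1 km
  HLID: calculated 31.1 vs reported 30.9 → residual 0.2 km
TPNV, OCWA, HLID are mutually consistent (residuals ≈ 0); JRSC is off by 16.8 km.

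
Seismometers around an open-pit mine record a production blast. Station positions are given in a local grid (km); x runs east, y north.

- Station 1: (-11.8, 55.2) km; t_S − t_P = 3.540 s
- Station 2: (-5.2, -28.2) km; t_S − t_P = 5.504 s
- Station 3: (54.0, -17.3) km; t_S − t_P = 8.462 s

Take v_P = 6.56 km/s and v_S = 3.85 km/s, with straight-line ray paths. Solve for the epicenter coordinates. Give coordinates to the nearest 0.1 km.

x ≈ -14.2 km, y ≈ 22.3 km

Distance from S−P lag: d = Δt · v_P v_S / (v_P − v_S) = Δt · (6.56·3.85)/(6.56−3.85) ≈ 9.3196·Δt.
So d_Station 1 = 32.99, d_Station 2 = 51.29, d_Station 3 = 78.86 km.
Circle about each station: (x + 11.8)² + (y − 55.2)² = 32.99²; (x + 5.2)² + (y + 28.2)² = 51.29²; (x − 54.0)² + (y + 17.3)² = 78.86².
Subtracting the Station 1 equation from the Station 2 and Station 3 equations removes the quadratic terms:
13.2 x − 166.8 y = -3906.32
131.6 x − 145.0 y = -5101.55
Solving the 2×2 system: x ≈ -14.2, y ≈ 22.3 km.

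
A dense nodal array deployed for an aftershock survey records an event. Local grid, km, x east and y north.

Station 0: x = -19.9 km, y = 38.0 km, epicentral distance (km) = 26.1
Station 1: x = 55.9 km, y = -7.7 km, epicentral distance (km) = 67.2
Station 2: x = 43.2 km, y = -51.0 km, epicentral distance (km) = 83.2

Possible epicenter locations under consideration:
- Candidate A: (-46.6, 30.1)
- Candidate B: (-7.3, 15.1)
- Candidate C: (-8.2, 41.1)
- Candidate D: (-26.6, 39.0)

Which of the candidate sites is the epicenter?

For each candidate, compare |candidate − station| to the reported distance:
Candidate A: residuals Station 0 1.7, Station 1 42.0, Station 2 37.8 → max 42.0 km
Candidate B: residuals Station 0 0.0, Station 1 0.0, Station 2 0.0 → max 0.0 km
Candidate C: residuals Station 0 14.0, Station 1 13.4, Station 2 22.3 → max 22.3 km
Candidate D: residuals Station 0 19.3, Station 1 27.6, Station 2 30.7 → max 30.7 km
Only Candidate B has all residuals ≈ 0.

Candidate B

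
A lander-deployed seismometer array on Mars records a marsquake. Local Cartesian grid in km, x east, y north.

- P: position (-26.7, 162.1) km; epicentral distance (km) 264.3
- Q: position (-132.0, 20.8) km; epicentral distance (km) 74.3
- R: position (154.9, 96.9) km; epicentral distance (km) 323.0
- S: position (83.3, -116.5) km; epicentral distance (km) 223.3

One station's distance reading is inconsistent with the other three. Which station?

Solve using three stations at a time. Using Q, R, S (subtract circle equations pairwise → linear system) gives (x, y) ≈ (-130.9, -53.5).
Distances from that point to each station vs reported:
  P: calculated 239.5 vs reported 264.3 → residual 24.8 km
  Q: calculated 74.3 vs reported 74.3 → residual 0.0 km
  R: calculated 323.0 vs reported 323.0 → residual 0.0 km
  S: calculated 223.3 vs reported 223.3 → residual 0.0 km
Q, R, S are mutually consistent (residuals ≈ 0); P is off by 24.8 km.

P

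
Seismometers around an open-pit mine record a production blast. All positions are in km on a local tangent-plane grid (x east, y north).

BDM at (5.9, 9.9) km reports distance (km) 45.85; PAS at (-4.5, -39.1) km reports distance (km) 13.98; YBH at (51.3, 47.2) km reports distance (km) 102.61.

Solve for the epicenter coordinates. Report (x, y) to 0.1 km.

Circle about each station: (x − 5.9)² + (y − 9.9)² = 45.85²; (x + 4.5)² + (y + 39.1)² = 13.98²; (x − 51.3)² + (y − 47.2)² = 102.61².
Subtracting the BDM equation from the PAS and YBH equations removes the quadratic terms:
-20.8 x − 98.0 y = 3323.02
90.8 x + 74.6 y = -3699.88
Solving the 2×2 system: x ≈ -15.6, y ≈ -30.6 km.
Check against BDM (with the unrounded x, y): √((x − 5.9)²+(y − 9.9)²) = 45.85 ≈ 45.85 km. ✓

-15.6 km east, -30.6 km north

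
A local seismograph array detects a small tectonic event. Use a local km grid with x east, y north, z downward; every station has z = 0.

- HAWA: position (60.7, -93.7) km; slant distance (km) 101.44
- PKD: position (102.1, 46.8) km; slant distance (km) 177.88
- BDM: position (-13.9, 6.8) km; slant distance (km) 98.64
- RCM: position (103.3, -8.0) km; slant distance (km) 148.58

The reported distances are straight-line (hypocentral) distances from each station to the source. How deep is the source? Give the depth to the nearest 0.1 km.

Each station gives a sphere (x−x_i)² + (y−y_i)² + z² = d_i² (stations at z=0).
Subtracting the HAWA sphere from PKD and BDM: z² cancels, leaving linear equations in x and y:
82.8 x + 281.0 y = -21200.75
-149.2 x + 201.0 y = -11664.51
Solving: x ≈ -16.795, y ≈ -70.499 km (keep extra digits for the depth step; rounded: -16.8, -70.5).
Then from the HAWA sphere: z² = 101.44² − (x − 60.7)² − (y + 93.7)² with x = -16.795, y = -70.499, so z ≈ 61.207 ≈ 61.2 km.
Check against RCM (with the unrounded solution): distance 148.58 ≈ 148.58 km. ✓

61.2 km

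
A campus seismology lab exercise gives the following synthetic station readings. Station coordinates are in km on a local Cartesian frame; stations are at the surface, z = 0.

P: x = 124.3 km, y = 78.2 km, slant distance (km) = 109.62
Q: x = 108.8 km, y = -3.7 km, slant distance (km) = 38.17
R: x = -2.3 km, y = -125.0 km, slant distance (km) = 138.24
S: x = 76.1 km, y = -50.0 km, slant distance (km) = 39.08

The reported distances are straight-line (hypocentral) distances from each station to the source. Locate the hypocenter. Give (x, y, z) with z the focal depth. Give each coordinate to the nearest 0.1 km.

Each station gives a sphere (x−x_i)² + (y−y_i)² + z² = d_i² (stations at z=0).
Subtracting the P sphere from Q and R: z² cancels, leaving linear equations in x and y:
-31.0 x − 163.8 y = 845.00
-253.2 x − 406.4 y = -13029.19
Solving: x ≈ 85.802, y ≈ -21.397 km (keep extra digits for the depth step; rounded: 85.8, -21.4).
Then from the P sphere: z² = 109.62² − (x − 124.3)² − (y − 78.2)² with x = 85.802, y = -21.397, so z ≈ 24.797 ≈ 24.8 km.
Check against S (with the unrounded solution): distance 39.08 ≈ 39.08 km. ✓

x ≈ 85.8 km, y ≈ -21.4 km, depth ≈ 24.8 km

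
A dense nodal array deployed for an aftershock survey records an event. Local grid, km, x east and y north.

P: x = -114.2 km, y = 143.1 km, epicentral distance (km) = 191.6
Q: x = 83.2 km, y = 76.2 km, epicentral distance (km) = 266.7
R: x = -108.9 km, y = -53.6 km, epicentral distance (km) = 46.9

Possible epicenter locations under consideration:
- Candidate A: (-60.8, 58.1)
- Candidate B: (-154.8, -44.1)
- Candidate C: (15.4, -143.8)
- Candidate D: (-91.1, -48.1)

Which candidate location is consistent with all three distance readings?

For each candidate, compare |candidate − station| to the reported distance:
Candidate A: residuals P 91.2, Q 121.6, R 74.7 → max 121.6 km
Candidate B: residuals P 0.0, Q 0.0, R 0.0 → max 0.0 km
Candidate C: residuals P 123.2, Q 36.5, R 106.7 → max 123.2 km
Candidate D: residuals P 1.0, Q 52.6, R 28.3 → max 52.6 km
Only Candidate B has all residuals ≈ 0.

Candidate B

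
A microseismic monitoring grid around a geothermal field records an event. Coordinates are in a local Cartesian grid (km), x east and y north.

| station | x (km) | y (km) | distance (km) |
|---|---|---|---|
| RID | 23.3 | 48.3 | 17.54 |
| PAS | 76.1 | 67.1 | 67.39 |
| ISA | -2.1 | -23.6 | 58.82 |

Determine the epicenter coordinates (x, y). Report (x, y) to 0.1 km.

19.0 km east, 31.3 km north

Circle about each station: (x − 23.3)² + (y − 48.3)² = 17.54²; (x − 76.1)² + (y − 67.1)² = 67.39²; (x + 2.1)² + (y + 23.6)² = 58.82².
Subtracting the RID equation from the PAS and ISA equations removes the quadratic terms:
105.6 x + 37.6 y = 3184.08
-50.8 x − 143.8 y = -5466.55
Solving the 2×2 system: x ≈ 19.0, y ≈ 31.3 km.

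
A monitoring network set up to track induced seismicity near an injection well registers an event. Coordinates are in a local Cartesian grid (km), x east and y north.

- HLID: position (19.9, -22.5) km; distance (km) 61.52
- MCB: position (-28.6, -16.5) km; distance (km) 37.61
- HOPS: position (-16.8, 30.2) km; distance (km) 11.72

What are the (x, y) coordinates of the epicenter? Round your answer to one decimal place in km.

x ≈ -23.8 km, y ≈ 20.8 km

Circle about each station: (x − 19.9)² + (y + 22.5)² = 61.52²; (x + 28.6)² + (y + 16.5)² = 37.61²; (x + 16.8)² + (y − 30.2)² = 11.72².
Subtracting pairs of circle equations eliminates x²+y² and gives linear equations (the radical axes):
-97.0 x + 12.0 y = 2558.15
-73.4 x + 105.4 y = 3939.37
Solving the 2×2 system: x ≈ -23.8, y ≈ 20.8 km.
Check against HLID (with the unrounded x, y): √((x − 19.9)²+(y + 22.5)²) = 61.52 ≈ 61.52 km. ✓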